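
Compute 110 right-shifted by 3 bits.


0b1101110 >> 3 = 0b1101 = 13

13


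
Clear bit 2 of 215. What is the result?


215 & ~(1 << 2) = 211

211


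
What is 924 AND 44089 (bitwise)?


0b1110011100 & 0b1010110000111001 = 0b11000 = 24

24


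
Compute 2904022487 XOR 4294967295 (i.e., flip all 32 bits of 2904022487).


2904022487 ^ 4294967295 = 1390944808

1390944808


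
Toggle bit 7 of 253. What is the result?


253 ^ (1 << 7) = 253 ^ 128 = 125

125


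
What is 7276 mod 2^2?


7276 & 3 = 0

0


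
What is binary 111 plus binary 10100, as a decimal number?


111 + 10100 = 11011 = 27

27


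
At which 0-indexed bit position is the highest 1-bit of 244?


0b11110100. Highest set bit at position 7

7


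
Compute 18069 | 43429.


0b100011010010101 | 0b1010100110100101 = 0b1110111110110101 = 61365

61365


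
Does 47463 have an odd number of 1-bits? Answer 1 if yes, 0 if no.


0b1011100101100111 has 10 ones => parity 0

0


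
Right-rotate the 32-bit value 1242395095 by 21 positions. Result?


Rotate 0b1001010000011010111000111010111 right by 21 (32-bit) = 0b1101011100011101011101001010000 = 1804515920

1804515920


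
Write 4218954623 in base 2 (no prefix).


4218954623 = 11111011011110000010001101111111 in binary

11111011011110000010001101111111


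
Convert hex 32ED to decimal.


32ED hex = 13037 decimal

13037


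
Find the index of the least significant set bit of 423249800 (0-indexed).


0b11001001110100100011110001000. Lowest set bit at position 3

3


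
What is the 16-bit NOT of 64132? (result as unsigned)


~0b1111101010000100 = 0b10101111011 = 1403 (16-bit unsigned)

1403


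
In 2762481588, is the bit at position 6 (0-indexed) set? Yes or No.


0b10100100101010000001111110110100, bit 6 = 0. No

No


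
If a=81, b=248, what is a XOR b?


81 ^ 248 = 169

169


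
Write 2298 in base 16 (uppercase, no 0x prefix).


2298 = 8FA hex

8FA


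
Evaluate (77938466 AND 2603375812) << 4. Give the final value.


Step 1: 77938466 & 2603375812 = 2366464
Step 2: 2366464 << 4 = 37863424

37863424


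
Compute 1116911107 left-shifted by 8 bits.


0b1000010100100101011011000000011 << 8 = 0b100001010010010101101100000001100000000 = 285929243392

285929243392


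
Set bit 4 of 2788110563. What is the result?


2788110563 | (1 << 4) = 2788110563 | 16 = 2788110579

2788110579


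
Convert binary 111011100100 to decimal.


111011100100 in decimal = 3812

3812


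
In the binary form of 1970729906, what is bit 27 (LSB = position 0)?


0b1110101011101101111001110110010, position 27 = 0

0


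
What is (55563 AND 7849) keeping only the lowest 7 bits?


Step 1: 55563 & 7849 = 6153
Step 2: 6153 & 127 = 9

9


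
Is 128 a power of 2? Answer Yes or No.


0b10000000. Only one bit set => Yes

Yes


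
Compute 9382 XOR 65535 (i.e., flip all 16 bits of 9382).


9382 ^ 65535 = 56153

56153


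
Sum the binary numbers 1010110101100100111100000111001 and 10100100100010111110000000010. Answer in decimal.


1010110101100100111100000111001 + 10100100100010111110000000010 = 1101011010000111111010000111011 = 1799615547

1799615547


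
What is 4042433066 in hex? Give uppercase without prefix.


4042433066 = F0F2A22A hex

F0F2A22A


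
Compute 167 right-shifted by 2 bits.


0b10100111 >> 2 = 0b101001 = 41

41


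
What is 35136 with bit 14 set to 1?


35136 | (1 << 14) = 35136 | 16384 = 51520

51520


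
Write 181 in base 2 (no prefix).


181 = 10110101 in binary

10110101


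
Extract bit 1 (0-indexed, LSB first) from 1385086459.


0b1010010100011101011110111111011, position 1 = 1

1


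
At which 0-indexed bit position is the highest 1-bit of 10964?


0b10101011010100. Highest set bit at position 13

13


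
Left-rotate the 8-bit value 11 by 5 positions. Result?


Rotate 0b1011 left by 5 (8-bit) = 0b1100001 = 97

97


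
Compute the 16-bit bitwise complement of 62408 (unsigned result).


~0b1111001111001000 = 0b110000110111 = 3127 (16-bit unsigned)

3127


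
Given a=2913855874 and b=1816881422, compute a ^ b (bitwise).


2913855874 ^ 1816881422 = 3253108876

3253108876


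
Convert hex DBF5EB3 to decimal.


DBF5EB3 hex = 230645427 decimal

230645427


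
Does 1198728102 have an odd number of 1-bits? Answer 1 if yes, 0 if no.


0b1000111011100110010001110100110 has 16 ones => parity 0

0


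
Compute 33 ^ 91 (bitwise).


0b100001 ^ 0b1011011 = 0b1111010 = 122

122


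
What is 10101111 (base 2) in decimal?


10101111 in decimal = 175

175


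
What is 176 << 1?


0b10110000 << 1 = 0b101100000 = 352

352


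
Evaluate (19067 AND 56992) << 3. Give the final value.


Step 1: 19067 & 56992 = 18976
Step 2: 18976 << 3 = 151808

151808


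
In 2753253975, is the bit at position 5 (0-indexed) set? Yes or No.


0b10100100000110110101001001010111, bit 5 = 0. No

No


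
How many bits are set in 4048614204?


0b11110001010100001111001100111100 has 17 set bits

17


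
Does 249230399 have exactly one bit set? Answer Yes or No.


0b1110110110101111010000111111. Multiple bits set => No

No


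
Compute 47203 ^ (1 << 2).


47203 ^ (1 << 2) = 47203 ^ 4 = 47207

47207


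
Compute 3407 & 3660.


0b110101001111 & 0b111001001100 = 0b110001001100 = 3148

3148


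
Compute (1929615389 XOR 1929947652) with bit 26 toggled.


Step 1: 1929615389 ^ 1929947652 = 733721
Step 2: 733721 ^ (1 << 26) = 733721 ^ 67108864 = 67842585

67842585


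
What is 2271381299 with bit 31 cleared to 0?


2271381299 & ~(1 << 31) = 123897651

123897651


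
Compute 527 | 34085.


0b1000001111 | 0b1000010100100101 = 0b1000011100101111 = 34607

34607


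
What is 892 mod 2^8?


892 & 255 = 124

124


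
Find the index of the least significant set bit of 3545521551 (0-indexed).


0b11010011010101000101110110001111. Lowest set bit at position 0

0


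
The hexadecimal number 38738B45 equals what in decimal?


38738B45 hex = 947096389 decimal

947096389


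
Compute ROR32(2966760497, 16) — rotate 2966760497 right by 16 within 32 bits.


Rotate 0b10110000110101010010110000110001 right by 16 (32-bit) = 0b101100001100011011000011010101 = 741454037

741454037


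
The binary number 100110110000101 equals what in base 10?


100110110000101 in decimal = 19845

19845


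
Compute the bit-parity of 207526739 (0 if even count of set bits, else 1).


0b1100010111101001101101010011 has 16 ones => parity 0

0


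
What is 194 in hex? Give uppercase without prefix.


194 = C2 hex

C2


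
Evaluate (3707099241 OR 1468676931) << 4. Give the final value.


Step 1: 3707099241 | 1468676931 = 3758095211
Step 2: 3758095211 << 4 = 60129523376

60129523376


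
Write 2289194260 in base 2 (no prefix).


2289194260 = 10001000011100100101010100010100 in binary

10001000011100100101010100010100


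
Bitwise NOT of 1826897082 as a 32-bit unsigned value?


~0b1101100111001000011110010111010 = 0b10010011000110111100001101000101 = 2468070213 (32-bit unsigned)

2468070213


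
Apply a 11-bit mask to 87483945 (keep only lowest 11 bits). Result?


87483945 & 2047 = 1577

1577


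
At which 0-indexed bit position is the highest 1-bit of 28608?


0b110111111000000. Highest set bit at position 14

14


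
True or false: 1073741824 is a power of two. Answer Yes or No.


0b1000000000000000000000000000000. Only one bit set => Yes

Yes


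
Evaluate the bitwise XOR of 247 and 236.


0b11110111 ^ 0b11101100 = 0b11011 = 27

27


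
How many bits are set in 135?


0b10000111 has 4 set bits

4


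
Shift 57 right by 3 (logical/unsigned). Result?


0b111001 >> 3 = 0b111 = 7

7


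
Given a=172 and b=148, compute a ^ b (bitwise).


172 ^ 148 = 56

56


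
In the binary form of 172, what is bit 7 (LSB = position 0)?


0b10101100, position 7 = 1

1


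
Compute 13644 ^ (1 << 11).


13644 ^ (1 << 11) = 13644 ^ 2048 = 15692

15692


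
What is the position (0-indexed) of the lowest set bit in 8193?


0b10000000000001. Lowest set bit at position 0

0


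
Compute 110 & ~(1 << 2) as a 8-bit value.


110 & ~(1 << 2) = 106

106


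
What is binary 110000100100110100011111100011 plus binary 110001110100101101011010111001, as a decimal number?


110000100100110100011111100011 + 110001110100101101011010111001 = 1100010011001100001111010011100 = 1650859676

1650859676


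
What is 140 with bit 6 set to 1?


140 | (1 << 6) = 140 | 64 = 204

204


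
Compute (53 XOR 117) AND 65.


Step 1: 53 ^ 117 = 64
Step 2: 64 & 65 = 64

64


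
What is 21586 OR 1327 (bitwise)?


0b101010001010010 | 0b10100101111 = 0b101010101111111 = 21887

21887


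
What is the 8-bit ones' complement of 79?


79 ^ 255 = 176

176


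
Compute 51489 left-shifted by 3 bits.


0b1100100100100001 << 3 = 0b1100100100100001000 = 411912

411912


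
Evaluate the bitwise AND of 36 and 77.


0b100100 & 0b1001101 = 0b100 = 4

4


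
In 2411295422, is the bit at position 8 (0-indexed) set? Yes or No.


0b10001111101110010111001010111110, bit 8 = 0. No

No


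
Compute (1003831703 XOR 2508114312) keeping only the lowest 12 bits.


Step 1: 1003831703 ^ 2508114312 = 2930477087
Step 2: 2930477087 & 4095 = 2079

2079


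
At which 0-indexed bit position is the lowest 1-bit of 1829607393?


0b1101101000011011001011111100001. Lowest set bit at position 0

0


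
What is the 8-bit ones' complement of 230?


230 ^ 255 = 25

25


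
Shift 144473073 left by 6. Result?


0b1000100111000111101111110001 << 6 = 0b1000100111000111101111110001000000 = 9246276672

9246276672


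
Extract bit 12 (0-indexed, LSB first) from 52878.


0b1100111010001110, position 12 = 0

0


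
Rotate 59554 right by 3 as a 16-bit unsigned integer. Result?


Rotate 0b1110100010100010 right by 3 (16-bit) = 0b101110100010100 = 23828

23828


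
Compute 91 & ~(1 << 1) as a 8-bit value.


91 & ~(1 << 1) = 89

89


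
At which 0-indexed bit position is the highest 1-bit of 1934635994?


0b1110011010100000011001111011010. Highest set bit at position 30

30


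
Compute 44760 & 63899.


0b1010111011011000 & 0b1111100110011011 = 0b1010100010011000 = 43160

43160


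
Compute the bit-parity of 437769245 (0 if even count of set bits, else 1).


0b11010000101111101010000011101 has 15 ones => parity 1

1


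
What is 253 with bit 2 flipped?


253 ^ (1 << 2) = 253 ^ 4 = 249

249


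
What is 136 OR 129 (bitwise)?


0b10001000 | 0b10000001 = 0b10001001 = 137

137


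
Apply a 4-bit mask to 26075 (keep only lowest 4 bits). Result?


26075 & 15 = 11

11


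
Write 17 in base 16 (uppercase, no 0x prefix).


17 = 11 hex

11


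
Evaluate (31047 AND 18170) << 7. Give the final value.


Step 1: 31047 & 18170 = 16450
Step 2: 16450 << 7 = 2105600

2105600


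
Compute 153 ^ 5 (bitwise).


0b10011001 ^ 0b101 = 0b10011100 = 156

156


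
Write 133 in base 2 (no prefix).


133 = 10000101 in binary

10000101


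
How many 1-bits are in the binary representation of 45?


0b101101 has 4 set bits

4


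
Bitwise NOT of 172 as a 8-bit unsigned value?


~0b10101100 = 0b1010011 = 83 (8-bit unsigned)

83


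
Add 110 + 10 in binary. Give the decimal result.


110 + 10 = 1000 = 8

8


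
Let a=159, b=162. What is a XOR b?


159 ^ 162 = 61

61


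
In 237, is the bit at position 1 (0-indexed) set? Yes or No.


0b11101101, bit 1 = 0. No

No


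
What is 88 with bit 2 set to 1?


88 | (1 << 2) = 88 | 4 = 92

92


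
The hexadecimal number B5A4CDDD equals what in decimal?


B5A4CDDD hex = 3047476701 decimal

3047476701


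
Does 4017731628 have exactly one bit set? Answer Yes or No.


0b11101111011110011011100000101100. Multiple bits set => No

No


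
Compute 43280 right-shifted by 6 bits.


0b1010100100010000 >> 6 = 0b1010100100 = 676

676


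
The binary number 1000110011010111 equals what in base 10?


1000110011010111 in decimal = 36055

36055


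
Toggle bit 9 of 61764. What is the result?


61764 ^ (1 << 9) = 61764 ^ 512 = 62276

62276


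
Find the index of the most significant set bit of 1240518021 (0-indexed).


0b1001001111100001100110110000101. Highest set bit at position 30

30


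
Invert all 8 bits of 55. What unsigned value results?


55 ^ 255 = 200

200


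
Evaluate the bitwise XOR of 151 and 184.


0b10010111 ^ 0b10111000 = 0b101111 = 47

47


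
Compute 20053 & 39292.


0b100111001010101 & 0b1001100101111100 = 0b100001010100 = 2132

2132


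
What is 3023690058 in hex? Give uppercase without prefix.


3023690058 = B439D94A hex

B439D94A


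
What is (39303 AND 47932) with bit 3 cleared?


Step 1: 39303 & 47932 = 39172
Step 2: 39172 & ~(1 << 3) = 39172

39172


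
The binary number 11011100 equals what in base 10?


11011100 in decimal = 220

220


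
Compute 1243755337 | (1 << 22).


1243755337 | (1 << 22) = 1243755337 | 4194304 = 1247949641

1247949641


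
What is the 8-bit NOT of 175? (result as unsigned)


~0b10101111 = 0b1010000 = 80 (8-bit unsigned)

80


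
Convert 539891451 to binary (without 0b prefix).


539891451 = 100000001011100001011011111011 in binary

100000001011100001011011111011


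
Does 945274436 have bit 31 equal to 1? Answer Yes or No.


0b111000010101111011111001000100, bit 31 = 0. No

No


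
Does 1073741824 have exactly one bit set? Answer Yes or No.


0b1000000000000000000000000000000. Only one bit set => Yes

Yes


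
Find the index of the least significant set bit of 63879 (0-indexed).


0b1111100110000111. Lowest set bit at position 0

0


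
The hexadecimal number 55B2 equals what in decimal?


55B2 hex = 21938 decimal

21938


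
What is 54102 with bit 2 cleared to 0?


54102 & ~(1 << 2) = 54098

54098


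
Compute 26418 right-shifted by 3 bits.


0b110011100110010 >> 3 = 0b110011100110 = 3302

3302


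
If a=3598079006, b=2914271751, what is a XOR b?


3598079006 ^ 2914271751 = 2076317209

2076317209


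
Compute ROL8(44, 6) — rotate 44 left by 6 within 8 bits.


Rotate 0b101100 left by 6 (8-bit) = 0b1011 = 11

11


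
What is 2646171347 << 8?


0b10011101101110010101111011010011 << 8 = 0b1001110110111001010111101101001100000000 = 677419864832

677419864832


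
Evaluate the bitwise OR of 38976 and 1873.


0b1001100001000000 | 0b11101010001 = 0b1001111101010001 = 40785

40785


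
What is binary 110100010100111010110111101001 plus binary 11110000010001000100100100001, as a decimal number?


110100010100111010110111101001 + 11110000010001000100100100001 = 1010010010111000011011100001010 = 1381775114

1381775114


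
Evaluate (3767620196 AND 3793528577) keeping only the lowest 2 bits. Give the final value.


Step 1: 3767620196 & 3793528577 = 3759145472
Step 2: 3759145472 & 3 = 0

0


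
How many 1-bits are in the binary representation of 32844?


0b1000000001001100 has 4 set bits

4


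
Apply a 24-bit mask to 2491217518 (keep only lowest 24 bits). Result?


2491217518 & 16777215 = 8189550

8189550


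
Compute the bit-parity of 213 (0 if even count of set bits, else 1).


0b11010101 has 5 ones => parity 1

1


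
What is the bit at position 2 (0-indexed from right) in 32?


0b100000, position 2 = 0

0


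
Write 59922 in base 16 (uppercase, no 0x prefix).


59922 = EA12 hex

EA12


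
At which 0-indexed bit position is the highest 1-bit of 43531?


0b1010101000001011. Highest set bit at position 15

15


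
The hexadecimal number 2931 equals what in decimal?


2931 hex = 10545 decimal

10545


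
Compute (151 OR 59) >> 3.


Step 1: 151 | 59 = 191
Step 2: 191 >> 3 = 23

23


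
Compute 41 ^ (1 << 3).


41 ^ (1 << 3) = 41 ^ 8 = 33

33


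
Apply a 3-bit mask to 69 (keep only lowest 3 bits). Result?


69 & 7 = 5

5


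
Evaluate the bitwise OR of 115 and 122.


0b1110011 | 0b1111010 = 0b1111011 = 123

123


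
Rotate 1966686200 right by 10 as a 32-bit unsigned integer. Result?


Rotate 0b1110101001110010011111111111000 right by 10 (32-bit) = 0b11111110000111010100111001001111 = 4263333455

4263333455


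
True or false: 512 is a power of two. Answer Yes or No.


0b1000000000. Only one bit set => Yes

Yes


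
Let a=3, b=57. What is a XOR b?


3 ^ 57 = 58

58


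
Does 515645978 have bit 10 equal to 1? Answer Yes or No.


0b11110101111000010001000011010, bit 10 = 0. No

No


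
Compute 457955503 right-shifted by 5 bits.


0b11011010010111101100010101111 >> 5 = 0b110110100101111011000101 = 14311109

14311109


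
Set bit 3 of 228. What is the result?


228 | (1 << 3) = 228 | 8 = 236

236


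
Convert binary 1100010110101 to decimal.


1100010110101 in decimal = 6325

6325


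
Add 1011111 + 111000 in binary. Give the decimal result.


1011111 + 111000 = 10010111 = 151

151


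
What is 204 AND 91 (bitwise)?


0b11001100 & 0b1011011 = 0b1001000 = 72

72


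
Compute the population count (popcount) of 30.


0b11110 has 4 set bits

4


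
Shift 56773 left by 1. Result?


0b1101110111000101 << 1 = 0b11011101110001010 = 113546

113546


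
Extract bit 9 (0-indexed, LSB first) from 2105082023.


0b1111101011110010000000010100111, position 9 = 0

0


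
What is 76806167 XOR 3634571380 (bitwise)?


0b100100100111111100000010111 ^ 0b11011000101000110010100001110100 = 0b11011100001100001101000001100011 = 3694186595

3694186595


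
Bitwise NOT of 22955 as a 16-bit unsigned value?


~0b101100110101011 = 0b1010011001010100 = 42580 (16-bit unsigned)

42580


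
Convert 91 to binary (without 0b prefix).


91 = 1011011 in binary

1011011


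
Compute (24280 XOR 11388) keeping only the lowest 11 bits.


Step 1: 24280 ^ 11388 = 29348
Step 2: 29348 & 2047 = 676

676


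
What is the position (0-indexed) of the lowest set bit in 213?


0b11010101. Lowest set bit at position 0

0


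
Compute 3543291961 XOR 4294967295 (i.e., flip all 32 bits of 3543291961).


3543291961 ^ 4294967295 = 751675334

751675334


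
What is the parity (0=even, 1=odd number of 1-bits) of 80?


0b1010000 has 2 ones => parity 0

0


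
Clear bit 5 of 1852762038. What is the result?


1852762038 & ~(1 << 5) = 1852762006

1852762006


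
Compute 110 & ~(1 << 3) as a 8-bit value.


110 & ~(1 << 3) = 102

102


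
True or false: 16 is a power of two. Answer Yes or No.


0b10000. Only one bit set => Yes

Yes


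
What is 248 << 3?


0b11111000 << 3 = 0b11111000000 = 1984

1984


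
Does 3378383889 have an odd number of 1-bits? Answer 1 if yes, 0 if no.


0b11001001010111100000110000010001 has 13 ones => parity 1

1


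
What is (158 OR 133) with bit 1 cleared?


Step 1: 158 | 133 = 159
Step 2: 159 & ~(1 << 1) = 157

157


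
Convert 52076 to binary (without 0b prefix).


52076 = 1100101101101100 in binary

1100101101101100


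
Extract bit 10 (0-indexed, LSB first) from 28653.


0b110111111101101, position 10 = 1

1


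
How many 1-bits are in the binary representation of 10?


0b1010 has 2 set bits

2


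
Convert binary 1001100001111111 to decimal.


1001100001111111 in decimal = 39039

39039


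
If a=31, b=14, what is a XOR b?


31 ^ 14 = 17

17


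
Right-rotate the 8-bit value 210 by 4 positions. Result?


Rotate 0b11010010 right by 4 (8-bit) = 0b101101 = 45

45


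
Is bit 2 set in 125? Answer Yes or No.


0b1111101, bit 2 = 1. Yes

Yes


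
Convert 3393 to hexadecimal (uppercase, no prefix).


3393 = D41 hex

D41


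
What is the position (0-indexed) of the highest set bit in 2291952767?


0b10001000100111000110110001111111. Highest set bit at position 31

31


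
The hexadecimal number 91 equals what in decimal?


91 hex = 145 decimal

145


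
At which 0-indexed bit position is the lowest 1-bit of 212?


0b11010100. Lowest set bit at position 2

2


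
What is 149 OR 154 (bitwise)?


0b10010101 | 0b10011010 = 0b10011111 = 159

159


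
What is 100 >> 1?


0b1100100 >> 1 = 0b110010 = 50

50


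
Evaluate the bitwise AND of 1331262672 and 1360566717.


0b1001111010110010111010011010000 & 0b1010001000110001001100110111101 = 0b1000001000110000001000010010000 = 1092096144

1092096144


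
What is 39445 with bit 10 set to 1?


39445 | (1 << 10) = 39445 | 1024 = 40469

40469


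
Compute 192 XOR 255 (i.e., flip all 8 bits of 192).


192 ^ 255 = 63

63


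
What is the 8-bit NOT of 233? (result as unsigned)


~0b11101001 = 0b10110 = 22 (8-bit unsigned)

22


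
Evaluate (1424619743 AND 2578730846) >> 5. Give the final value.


Step 1: 1424619743 & 2578730846 = 278939742
Step 2: 278939742 >> 5 = 8716866

8716866


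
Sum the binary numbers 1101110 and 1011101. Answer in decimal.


1101110 + 1011101 = 11001011 = 203

203


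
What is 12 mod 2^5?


12 & 31 = 12

12


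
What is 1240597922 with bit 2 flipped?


1240597922 ^ (1 << 2) = 1240597922 ^ 4 = 1240597926

1240597926


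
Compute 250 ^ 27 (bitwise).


0b11111010 ^ 0b11011 = 0b11100001 = 225

225


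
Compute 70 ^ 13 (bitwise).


0b1000110 ^ 0b1101 = 0b1001011 = 75

75


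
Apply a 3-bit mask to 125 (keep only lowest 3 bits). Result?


125 & 7 = 5

5


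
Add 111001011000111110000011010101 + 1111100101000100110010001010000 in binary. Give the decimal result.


111001011000111110000011010101 + 1111100101000100110010001010000 = 10110110000001100100010100100101 = 3053864229

3053864229


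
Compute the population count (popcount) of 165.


0b10100101 has 4 set bits

4


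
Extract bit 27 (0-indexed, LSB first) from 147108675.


0b1000110001001011001101000011, position 27 = 1

1


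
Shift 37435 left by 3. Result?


0b1001001000111011 << 3 = 0b1001001000111011000 = 299480

299480


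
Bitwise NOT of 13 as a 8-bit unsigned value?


~0b1101 = 0b11110010 = 242 (8-bit unsigned)

242


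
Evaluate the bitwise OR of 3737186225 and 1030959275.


0b11011110110000001110111110110001 | 0b111101011100110011000010101011 = 0b11111111111100111111111110111011 = 4294180795

4294180795


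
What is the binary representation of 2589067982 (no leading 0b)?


2589067982 = 10011010010100100000101011001110 in binary

10011010010100100000101011001110


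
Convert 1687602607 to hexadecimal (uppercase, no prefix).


1687602607 = 6496C5AF hex

6496C5AF


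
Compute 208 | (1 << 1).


208 | (1 << 1) = 208 | 2 = 210

210


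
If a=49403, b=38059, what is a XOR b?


49403 ^ 38059 = 21584

21584


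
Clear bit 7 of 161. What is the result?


161 & ~(1 << 7) = 33

33


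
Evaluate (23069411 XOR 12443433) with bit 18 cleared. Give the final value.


Step 1: 23069411 ^ 12443433 = 31317450
Step 2: 31317450 & ~(1 << 18) = 31055306

31055306


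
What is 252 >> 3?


0b11111100 >> 3 = 0b11111 = 31

31


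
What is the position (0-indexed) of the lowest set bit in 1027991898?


0b111101010001011110100101011010. Lowest set bit at position 1

1


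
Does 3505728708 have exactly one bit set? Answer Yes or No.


0b11010000111101010010110011000100. Multiple bits set => No

No


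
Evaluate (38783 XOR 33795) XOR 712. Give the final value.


Step 1: 38783 ^ 33795 = 4988
Step 2: 4988 ^ 712 = 4532

4532


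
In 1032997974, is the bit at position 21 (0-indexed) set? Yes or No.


0b111101100100100100110001010110, bit 21 = 0. No

No


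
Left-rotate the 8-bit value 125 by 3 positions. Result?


Rotate 0b1111101 left by 3 (8-bit) = 0b11101011 = 235

235


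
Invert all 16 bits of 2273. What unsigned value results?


2273 ^ 65535 = 63262

63262


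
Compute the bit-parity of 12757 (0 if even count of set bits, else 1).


0b11000111010101 has 8 ones => parity 0

0


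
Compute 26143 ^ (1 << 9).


26143 ^ (1 << 9) = 26143 ^ 512 = 25631

25631


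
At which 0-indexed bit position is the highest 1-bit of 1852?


0b11100111100. Highest set bit at position 10

10


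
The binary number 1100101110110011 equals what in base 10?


1100101110110011 in decimal = 52147

52147


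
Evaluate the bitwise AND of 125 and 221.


0b1111101 & 0b11011101 = 0b1011101 = 93

93


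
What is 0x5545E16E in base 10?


5545E16E hex = 1430643054 decimal

1430643054


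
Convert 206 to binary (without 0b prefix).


206 = 11001110 in binary

11001110


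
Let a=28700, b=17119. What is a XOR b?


28700 ^ 17119 = 12995

12995


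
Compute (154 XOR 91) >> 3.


Step 1: 154 ^ 91 = 193
Step 2: 193 >> 3 = 24

24


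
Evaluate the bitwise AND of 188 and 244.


0b10111100 & 0b11110100 = 0b10110100 = 180

180


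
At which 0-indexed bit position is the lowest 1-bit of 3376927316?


0b11001001010001111101001001010100. Lowest set bit at position 2

2


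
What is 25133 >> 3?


0b110001000101101 >> 3 = 0b110001000101 = 3141

3141


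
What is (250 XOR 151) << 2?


Step 1: 250 ^ 151 = 109
Step 2: 109 << 2 = 436

436


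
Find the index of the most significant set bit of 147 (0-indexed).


0b10010011. Highest set bit at position 7

7


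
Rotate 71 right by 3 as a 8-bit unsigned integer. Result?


Rotate 0b1000111 right by 3 (8-bit) = 0b11101000 = 232

232


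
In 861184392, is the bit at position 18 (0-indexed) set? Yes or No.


0b110011010101001010000110001000, bit 18 = 1. Yes

Yes


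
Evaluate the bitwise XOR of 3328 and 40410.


0b110100000000 ^ 0b1001110111011010 = 0b1001000011011010 = 37082

37082


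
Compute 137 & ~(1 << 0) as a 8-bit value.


137 & ~(1 << 0) = 136

136


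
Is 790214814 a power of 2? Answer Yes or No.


0b101111000110011011100010011110. Multiple bits set => No

No


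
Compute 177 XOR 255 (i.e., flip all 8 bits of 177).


177 ^ 255 = 78

78


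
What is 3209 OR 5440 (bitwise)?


0b110010001001 | 0b1010101000000 = 0b1110111001001 = 7625

7625


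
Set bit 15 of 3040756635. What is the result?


3040756635 | (1 << 15) = 3040756635 | 32768 = 3040789403

3040789403


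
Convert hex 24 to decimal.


24 hex = 36 decimal

36


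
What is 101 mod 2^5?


101 & 31 = 5

5


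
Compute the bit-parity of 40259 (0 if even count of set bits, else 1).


0b1001110101000011 has 8 ones => parity 0

0


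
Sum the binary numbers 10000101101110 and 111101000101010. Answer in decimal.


10000101101110 + 111101000101010 = 1001101110011000 = 39832

39832


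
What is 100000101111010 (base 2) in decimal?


100000101111010 in decimal = 16762

16762


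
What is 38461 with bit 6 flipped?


38461 ^ (1 << 6) = 38461 ^ 64 = 38525

38525


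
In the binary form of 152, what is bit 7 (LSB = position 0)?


0b10011000, position 7 = 1

1


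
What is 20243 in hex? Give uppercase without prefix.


20243 = 4F13 hex

4F13


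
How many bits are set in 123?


0b1111011 has 6 set bits

6


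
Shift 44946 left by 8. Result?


0b1010111110010010 << 8 = 0b101011111001001000000000 = 11506176

11506176


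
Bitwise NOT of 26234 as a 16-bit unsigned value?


~0b110011001111010 = 0b1001100110000101 = 39301 (16-bit unsigned)

39301


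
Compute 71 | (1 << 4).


71 | (1 << 4) = 71 | 16 = 87

87


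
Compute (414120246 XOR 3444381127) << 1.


Step 1: 414120246 ^ 3444381127 = 3588484337
Step 2: 3588484337 << 1 = 7176968674

7176968674


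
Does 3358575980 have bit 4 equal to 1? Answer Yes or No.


0b11001000001011111100110101101100, bit 4 = 0. No

No


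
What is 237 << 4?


0b11101101 << 4 = 0b111011010000 = 3792

3792


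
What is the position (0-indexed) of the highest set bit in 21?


0b10101. Highest set bit at position 4

4


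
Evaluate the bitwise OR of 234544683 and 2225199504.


0b1101111110101101111000101011 | 0b10000100101000011101100110010000 = 0b10001101111110111101111110111011 = 2382094267

2382094267


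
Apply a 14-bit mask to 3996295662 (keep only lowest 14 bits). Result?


3996295662 & 16383 = 8686

8686


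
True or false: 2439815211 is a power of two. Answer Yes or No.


0b10010001011011001010000000101011. Multiple bits set => No

No


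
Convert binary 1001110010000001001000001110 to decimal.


1001110010000001001000001110 in decimal = 164106766

164106766


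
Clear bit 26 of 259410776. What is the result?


259410776 & ~(1 << 26) = 192301912

192301912


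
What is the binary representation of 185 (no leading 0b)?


185 = 10111001 in binary

10111001


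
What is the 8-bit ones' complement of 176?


176 ^ 255 = 79

79


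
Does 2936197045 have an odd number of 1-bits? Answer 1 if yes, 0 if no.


0b10101111000000101100111110110101 has 18 ones => parity 0

0


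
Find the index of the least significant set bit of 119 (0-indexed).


0b1110111. Lowest set bit at position 0

0


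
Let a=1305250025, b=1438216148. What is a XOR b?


1305250025 ^ 1438216148 = 410380093

410380093


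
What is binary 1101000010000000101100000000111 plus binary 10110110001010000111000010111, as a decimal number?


1101000010000000101100000000111 + 10110110001010000111000010111 = 1111111000001010110011000011110 = 2131060254

2131060254


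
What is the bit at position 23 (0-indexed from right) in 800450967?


0b101111101101011110100110010111, position 23 = 1

1


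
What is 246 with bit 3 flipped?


246 ^ (1 << 3) = 246 ^ 8 = 254

254


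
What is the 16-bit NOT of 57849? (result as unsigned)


~0b1110000111111001 = 0b1111000000110 = 7686 (16-bit unsigned)

7686


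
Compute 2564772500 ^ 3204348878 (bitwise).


0b10011000110111110101001010010100 ^ 0b10111110111111100111101111001110 = 0b100110001000010010100101011010 = 639707482

639707482


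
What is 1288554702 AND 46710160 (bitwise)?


0b1001100110011011100100011001110 & 0b10110010001011110110010000 = 0b110010001000100010000000 = 13142144

13142144


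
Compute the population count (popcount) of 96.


0b1100000 has 2 set bits

2


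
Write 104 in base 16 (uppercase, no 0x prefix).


104 = 68 hex

68


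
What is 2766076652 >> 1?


0b10100100110111101111101011101100 >> 1 = 0b1010010011011110111110101110110 = 1383038326

1383038326


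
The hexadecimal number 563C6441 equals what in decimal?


563C6441 hex = 1446798401 decimal

1446798401


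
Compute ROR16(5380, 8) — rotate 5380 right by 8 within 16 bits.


Rotate 0b1010100000100 right by 8 (16-bit) = 0b10000010101 = 1045

1045


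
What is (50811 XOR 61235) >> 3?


Step 1: 50811 ^ 61235 = 10568
Step 2: 10568 >> 3 = 1321

1321


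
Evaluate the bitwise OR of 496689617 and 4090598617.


0b11101100110101110000111010001 | 0b11110011110100011001010011011001 = 0b11111111110110111111010111011001 = 4292605401

4292605401


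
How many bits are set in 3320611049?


0b11000101111011001000000011101001 has 15 set bits

15


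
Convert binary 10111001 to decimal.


10111001 in decimal = 185

185


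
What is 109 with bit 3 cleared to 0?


109 & ~(1 << 3) = 101

101


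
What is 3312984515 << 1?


0b11000101011110000010000111000011 << 1 = 0b110001010111100000100001110000110 = 6625969030

6625969030


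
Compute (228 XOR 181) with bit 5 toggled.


Step 1: 228 ^ 181 = 81
Step 2: 81 ^ (1 << 5) = 81 ^ 32 = 113

113


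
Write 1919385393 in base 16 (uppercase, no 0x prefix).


1919385393 = 72677F31 hex

72677F31


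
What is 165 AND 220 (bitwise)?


0b10100101 & 0b11011100 = 0b10000100 = 132

132


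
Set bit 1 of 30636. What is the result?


30636 | (1 << 1) = 30636 | 2 = 30638

30638


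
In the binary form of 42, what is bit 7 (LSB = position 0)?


0b101010, position 7 = 0

0


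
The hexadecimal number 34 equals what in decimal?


34 hex = 52 decimal

52


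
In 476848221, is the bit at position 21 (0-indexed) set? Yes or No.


0b11100011011000010000001011101, bit 21 = 1. Yes

Yes


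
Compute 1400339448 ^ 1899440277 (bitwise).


0b1010011011101110111101111111000 ^ 0b1110001001101110010100010010101 = 0b100010010000000101001101101101 = 574641005

574641005


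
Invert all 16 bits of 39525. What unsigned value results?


39525 ^ 65535 = 26010

26010


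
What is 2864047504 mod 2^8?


2864047504 & 255 = 144

144


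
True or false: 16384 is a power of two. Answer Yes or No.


0b100000000000000. Only one bit set => Yes

Yes


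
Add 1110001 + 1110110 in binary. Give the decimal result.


1110001 + 1110110 = 11100111 = 231

231


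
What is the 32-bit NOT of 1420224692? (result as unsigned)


~0b1010100101001101110100010110100 = 0b10101011010110010001011101001011 = 2874742603 (32-bit unsigned)

2874742603


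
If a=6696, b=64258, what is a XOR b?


6696 ^ 64258 = 57642

57642


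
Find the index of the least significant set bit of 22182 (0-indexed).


0b101011010100110. Lowest set bit at position 1

1


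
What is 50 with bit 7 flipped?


50 ^ (1 << 7) = 50 ^ 128 = 178

178


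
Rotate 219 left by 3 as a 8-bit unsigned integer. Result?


Rotate 0b11011011 left by 3 (8-bit) = 0b11011110 = 222

222


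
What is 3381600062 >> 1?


0b11001001100011110001111100111110 >> 1 = 0b1100100110001111000111110011111 = 1690800031

1690800031


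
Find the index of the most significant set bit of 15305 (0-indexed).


0b11101111001001. Highest set bit at position 13

13


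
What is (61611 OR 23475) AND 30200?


Step 1: 61611 | 23475 = 64443
Step 2: 64443 & 30200 = 29112

29112


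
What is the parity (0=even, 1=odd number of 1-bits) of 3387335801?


0b11001001111001101010010001111001 has 17 ones => parity 1

1


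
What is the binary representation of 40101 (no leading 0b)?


40101 = 1001110010100101 in binary

1001110010100101


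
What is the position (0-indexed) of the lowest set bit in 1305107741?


0b1001101110010100101110100011101. Lowest set bit at position 0

0


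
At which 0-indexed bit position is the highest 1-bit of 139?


0b10001011. Highest set bit at position 7

7


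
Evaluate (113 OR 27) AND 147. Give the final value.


Step 1: 113 | 27 = 123
Step 2: 123 & 147 = 19

19


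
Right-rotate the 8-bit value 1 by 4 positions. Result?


Rotate 0b1 right by 4 (8-bit) = 0b10000 = 16

16


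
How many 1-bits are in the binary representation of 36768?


0b1000111110100000 has 7 set bits

7


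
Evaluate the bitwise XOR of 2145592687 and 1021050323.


0b1111111111000110010010101101111 ^ 0b111100110110111111110111010011 = 0b1000011001110001101100010111100 = 1127798972

1127798972


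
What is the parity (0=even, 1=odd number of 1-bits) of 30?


0b11110 has 4 ones => parity 0

0


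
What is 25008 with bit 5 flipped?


25008 ^ (1 << 5) = 25008 ^ 32 = 24976

24976


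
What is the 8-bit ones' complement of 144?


144 ^ 255 = 111

111


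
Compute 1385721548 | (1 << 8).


1385721548 | (1 << 8) = 1385721548 | 256 = 1385721804

1385721804


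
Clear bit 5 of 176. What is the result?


176 & ~(1 << 5) = 144

144


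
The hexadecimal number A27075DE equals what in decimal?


A27075DE hex = 2725279198 decimal

2725279198


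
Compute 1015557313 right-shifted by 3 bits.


0b111100100010000010110011000001 >> 3 = 0b111100100010000010110011000 = 126944664

126944664


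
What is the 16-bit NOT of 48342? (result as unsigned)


~0b1011110011010110 = 0b100001100101001 = 17193 (16-bit unsigned)

17193


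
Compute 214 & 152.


0b11010110 & 0b10011000 = 0b10010000 = 144

144


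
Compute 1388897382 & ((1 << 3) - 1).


1388897382 & 7 = 6

6


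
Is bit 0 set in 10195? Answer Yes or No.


0b10011111010011, bit 0 = 1. Yes

Yes


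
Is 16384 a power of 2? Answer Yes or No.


0b100000000000000. Only one bit set => Yes

Yes


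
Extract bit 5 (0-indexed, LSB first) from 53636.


0b1101000110000100, position 5 = 0

0


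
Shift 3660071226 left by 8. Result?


0b11011010001010000100000100111010 << 8 = 0b1101101000101000010000010011101000000000 = 936978233856

936978233856


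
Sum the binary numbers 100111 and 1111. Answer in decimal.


100111 + 1111 = 110110 = 54

54


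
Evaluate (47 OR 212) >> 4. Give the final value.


Step 1: 47 | 212 = 255
Step 2: 255 >> 4 = 15

15


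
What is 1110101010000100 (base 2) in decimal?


1110101010000100 in decimal = 60036

60036


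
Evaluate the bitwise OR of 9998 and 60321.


0b10011100001110 | 0b1110101110100001 = 0b1110111110101111 = 61359

61359


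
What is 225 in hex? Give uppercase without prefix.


225 = E1 hex

E1


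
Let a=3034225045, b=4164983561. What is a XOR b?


3034225045 ^ 4164983561 = 1285161628

1285161628


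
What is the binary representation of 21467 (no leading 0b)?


21467 = 101001111011011 in binary

101001111011011


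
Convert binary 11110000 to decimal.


11110000 in decimal = 240

240


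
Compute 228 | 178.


0b11100100 | 0b10110010 = 0b11110110 = 246

246


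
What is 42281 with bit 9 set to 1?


42281 | (1 << 9) = 42281 | 512 = 42793

42793


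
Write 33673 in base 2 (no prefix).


33673 = 1000001110001001 in binary

1000001110001001


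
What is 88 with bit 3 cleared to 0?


88 & ~(1 << 3) = 80

80


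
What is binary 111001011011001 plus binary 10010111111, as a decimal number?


111001011011001 + 10010111111 = 111011110011000 = 30616

30616


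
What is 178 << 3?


0b10110010 << 3 = 0b10110010000 = 1424

1424


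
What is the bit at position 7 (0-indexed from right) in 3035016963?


0b10110100111001101010111100000011, position 7 = 0

0


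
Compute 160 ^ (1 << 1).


160 ^ (1 << 1) = 160 ^ 2 = 162

162


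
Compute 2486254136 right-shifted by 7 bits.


0b10010100001100010011101000111000 >> 7 = 0b1001010000110001001110100 = 19423860

19423860


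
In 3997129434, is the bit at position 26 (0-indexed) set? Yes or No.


0b11101110001111110101101011011010, bit 26 = 1. Yes

Yes


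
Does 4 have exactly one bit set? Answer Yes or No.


0b100. Only one bit set => Yes

Yes


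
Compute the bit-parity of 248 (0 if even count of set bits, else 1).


0b11111000 has 5 ones => parity 1

1


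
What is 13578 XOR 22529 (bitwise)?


0b11010100001010 ^ 0b101100000000001 = 0b110110100001011 = 27915

27915


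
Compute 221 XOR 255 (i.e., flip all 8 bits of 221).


221 ^ 255 = 34

34


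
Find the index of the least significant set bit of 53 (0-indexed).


0b110101. Lowest set bit at position 0

0
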